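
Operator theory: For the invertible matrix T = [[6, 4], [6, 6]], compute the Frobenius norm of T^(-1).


det(T) = 6*6 - 4*6 = 12
T^(-1) = (1/12) * [[6, -4], [-6, 6]] = [[0.5000, -0.3333], [-0.5000, 0.5000]]
||T^(-1)||_F^2 = 0.5000^2 + (-0.3333)^2 + (-0.5000)^2 + 0.5000^2 = 0.8611
||T^(-1)||_F = sqrt(0.8611) = 0.9280

0.9280


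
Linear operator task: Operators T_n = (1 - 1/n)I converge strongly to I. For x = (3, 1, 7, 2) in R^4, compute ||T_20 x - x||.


T_20 x - x = (1 - 1/20)x - x = -x/20
||x|| = sqrt(63) = 7.9373
||T_20 x - x|| = ||x||/20 = 7.9373/20 = 0.3969

0.3969


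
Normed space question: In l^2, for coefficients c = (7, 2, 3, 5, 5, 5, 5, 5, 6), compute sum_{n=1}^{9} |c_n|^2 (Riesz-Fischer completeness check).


sum |c_n|^2 = 7^2 + 2^2 + 3^2 + 5^2 + 5^2 + 5^2 + 5^2 + 5^2 + 6^2
= 49 + 4 + 9 + 25 + 25 + 25 + 25 + 25 + 36
= 223

223


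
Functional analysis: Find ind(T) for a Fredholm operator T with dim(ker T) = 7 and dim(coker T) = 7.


The Fredholm index is defined as ind(T) = dim(ker T) - dim(coker T)
= 7 - 7
= 0

0


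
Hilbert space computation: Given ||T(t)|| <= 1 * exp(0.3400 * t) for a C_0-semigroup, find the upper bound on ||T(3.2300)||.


||T(3.2300)|| <= 1 * exp(0.3400 * 3.2300)
= 1 * exp(1.0982)
= 1 * 2.9988
= 2.9988

2.9988


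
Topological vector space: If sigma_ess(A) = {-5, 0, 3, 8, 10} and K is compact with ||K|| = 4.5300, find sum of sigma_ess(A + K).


By Weyl's theorem, the essential spectrum is invariant under compact perturbations.
sigma_ess(A + K) = sigma_ess(A) = {-5, 0, 3, 8, 10}
Sum = -5 + 0 + 3 + 8 + 10 = 16

16


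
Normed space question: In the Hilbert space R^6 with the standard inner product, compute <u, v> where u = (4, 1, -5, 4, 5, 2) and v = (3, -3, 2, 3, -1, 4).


Computing the standard inner product <u, v> = sum u_i * v_i
= 4*3 + 1*-3 + -5*2 + 4*3 + 5*-1 + 2*4
= 12 + -3 + -10 + 12 + -5 + 8
= 14

14


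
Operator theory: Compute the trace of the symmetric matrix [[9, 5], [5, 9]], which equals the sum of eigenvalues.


For a self-adjoint (symmetric) matrix, the eigenvalues are real.
The sum of eigenvalues equals the trace of the matrix.
trace = 9 + 9 = 18

18


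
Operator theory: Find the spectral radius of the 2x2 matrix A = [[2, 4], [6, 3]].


For a 2x2 matrix, eigenvalues satisfy lambda^2 - (trace)*lambda + det = 0
trace = 2 + 3 = 5
det = 2*3 - 4*6 = -18
discriminant = 5^2 - 4*(-18) = 97
spectral radius = max |eigenvalue| = 7.4244

7.4244


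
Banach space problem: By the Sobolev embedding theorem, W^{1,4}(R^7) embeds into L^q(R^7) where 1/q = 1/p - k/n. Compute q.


Using the Sobolev embedding formula: 1/q = 1/p - k/n
1/q = 1/4 - 1/7 = 3/28
q = 1/(3/28) = 28/3 = 9.3333

9.3333


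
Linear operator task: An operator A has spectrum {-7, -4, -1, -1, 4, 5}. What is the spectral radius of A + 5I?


Spectrum of A + 5I = {-2, 1, 4, 4, 9, 10}
Spectral radius = max |lambda| over the shifted spectrum
= max(2, 1, 4, 4, 9, 10) = 10

10


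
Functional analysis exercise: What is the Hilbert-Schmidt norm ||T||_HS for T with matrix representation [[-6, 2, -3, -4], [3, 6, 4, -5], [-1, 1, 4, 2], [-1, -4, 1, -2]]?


The Hilbert-Schmidt norm is sqrt(sum of squares of all entries).
Sum of squares = (-6)^2 + 2^2 + (-3)^2 + (-4)^2 + 3^2 + 6^2 + 4^2 + (-5)^2 + (-1)^2 + 1^2 + 4^2 + 2^2 + (-1)^2 + (-4)^2 + 1^2 + (-2)^2
= 36 + 4 + 9 + 16 + 9 + 36 + 16 + 25 + 1 + 1 + 16 + 4 + 1 + 16 + 1 + 4 = 195
||T||_HS = sqrt(195) = 13.9642

13.9642


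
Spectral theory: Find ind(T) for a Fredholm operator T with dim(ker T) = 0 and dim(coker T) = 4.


The Fredholm index is defined as ind(T) = dim(ker T) - dim(coker T)
= 0 - 4
= -4

-4


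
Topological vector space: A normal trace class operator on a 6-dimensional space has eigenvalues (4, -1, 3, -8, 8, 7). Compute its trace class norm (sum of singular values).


For a normal operator, singular values equal |eigenvalues|.
Trace norm = sum |lambda_i| = 4 + 1 + 3 + 8 + 8 + 7
= 31

31


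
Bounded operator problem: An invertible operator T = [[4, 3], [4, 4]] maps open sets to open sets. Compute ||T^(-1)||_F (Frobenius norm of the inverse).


det(T) = 4*4 - 3*4 = 4
T^(-1) = (1/4) * [[4, -3], [-4, 4]] = [[1.0000, -0.7500], [-1.0000, 1.0000]]
||T^(-1)||_F^2 = 1.0000^2 + (-0.7500)^2 + (-1.0000)^2 + 1.0000^2 = 3.5625
||T^(-1)||_F = sqrt(3.5625) = 1.8875

1.8875


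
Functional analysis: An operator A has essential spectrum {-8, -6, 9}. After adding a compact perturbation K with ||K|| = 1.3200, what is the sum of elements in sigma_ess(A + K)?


By Weyl's theorem, the essential spectrum is invariant under compact perturbations.
sigma_ess(A + K) = sigma_ess(A) = {-8, -6, 9}
Sum = -8 + -6 + 9 = -5

-5


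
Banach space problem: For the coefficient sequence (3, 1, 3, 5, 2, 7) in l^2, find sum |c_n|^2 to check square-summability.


sum |c_n|^2 = 3^2 + 1^2 + 3^2 + 5^2 + 2^2 + 7^2
= 9 + 1 + 9 + 25 + 4 + 49
= 97

97


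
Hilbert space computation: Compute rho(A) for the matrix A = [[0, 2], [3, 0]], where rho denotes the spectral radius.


For a 2x2 matrix, eigenvalues satisfy lambda^2 - (trace)*lambda + det = 0
trace = 0 + 0 = 0
det = 0*0 - 2*3 = -6
discriminant = 0^2 - 4*(-6) = 24
spectral radius = max |eigenvalue| = 2.4495

2.4495


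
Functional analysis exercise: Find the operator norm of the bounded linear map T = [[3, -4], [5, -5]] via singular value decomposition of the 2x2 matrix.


A^T A = [[34, -37], [-37, 41]]
trace(A^T A) = 75, det(A^T A) = 25
discriminant = 75^2 - 4*25 = 5525
Largest eigenvalue of A^T A = (trace + sqrt(disc))/2 = 74.6652
||T|| = sqrt(74.6652) = 8.6409

8.6409


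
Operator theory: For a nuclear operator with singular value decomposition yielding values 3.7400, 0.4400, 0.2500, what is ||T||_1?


The nuclear norm is the sum of all singular values.
||T||_1 = 3.7400 + 0.4400 + 0.2500
= 4.4300

4.4300


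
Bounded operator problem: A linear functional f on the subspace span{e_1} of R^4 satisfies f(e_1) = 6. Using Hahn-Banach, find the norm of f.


The norm of f is given by ||f|| = sup_{||x||=1} |f(x)|.
On span{e_1}, ||e_1|| = 1, so ||f|| = |f(e_1)| / ||e_1||
= |6| / 1 = 6.0000

6.0000


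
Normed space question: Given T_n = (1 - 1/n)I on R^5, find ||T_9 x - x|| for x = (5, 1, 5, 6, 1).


T_9 x - x = (1 - 1/9)x - x = -x/9
||x|| = sqrt(88) = 9.3808
||T_9 x - x|| = ||x||/9 = 9.3808/9 = 1.0423

1.0423


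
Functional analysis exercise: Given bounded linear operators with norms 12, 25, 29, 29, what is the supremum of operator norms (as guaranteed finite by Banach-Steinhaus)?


By the Uniform Boundedness Principle, the supremum of norms is finite.
sup_k ||T_k|| = max(12, 25, 29, 29) = 29

29


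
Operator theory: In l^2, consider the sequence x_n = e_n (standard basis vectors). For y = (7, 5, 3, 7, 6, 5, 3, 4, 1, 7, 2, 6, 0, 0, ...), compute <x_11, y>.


x_11 = e_11 is the standard basis vector with 1 in position 11.
<x_11, y> = y_11 = 2
As n -> infinity, <x_n, y> -> 0, confirming weak convergence of (x_n) to 0.

2


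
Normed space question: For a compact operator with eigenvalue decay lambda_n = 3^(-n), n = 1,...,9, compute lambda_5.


The eigenvalue formula gives lambda_5 = 1/3^5
= 1/243
= 0.0041

0.0041


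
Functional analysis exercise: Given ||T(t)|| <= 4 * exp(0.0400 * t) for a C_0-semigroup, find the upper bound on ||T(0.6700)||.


||T(0.6700)|| <= 4 * exp(0.0400 * 0.6700)
= 4 * exp(0.0268)
= 4 * 1.0272
= 4.1086

4.1086


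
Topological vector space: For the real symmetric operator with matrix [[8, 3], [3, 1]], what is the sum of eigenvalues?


For a self-adjoint (symmetric) matrix, the eigenvalues are real.
The sum of eigenvalues equals the trace of the matrix.
trace = 8 + 1 = 9

9


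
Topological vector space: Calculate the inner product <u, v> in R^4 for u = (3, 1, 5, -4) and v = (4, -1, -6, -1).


Computing the standard inner product <u, v> = sum u_i * v_i
= 3*4 + 1*-1 + 5*-6 + -4*-1
= 12 + -1 + -30 + 4
= -15

-15


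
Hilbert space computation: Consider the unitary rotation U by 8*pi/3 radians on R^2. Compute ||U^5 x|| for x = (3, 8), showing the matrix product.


U is a rotation by theta = 8*pi/3
U^5 = rotation by 5*theta = 40*pi/3 = 4*pi/3 (mod 2*pi)
cos(4*pi/3) = -0.5000, sin(4*pi/3) = -0.8660
U^5 x = (-0.5000 * 3 - -0.8660 * 8, -0.8660 * 3 + -0.5000 * 8)
= (5.4282, -6.5981)
||U^5 x|| = sqrt(5.4282^2 + (-6.5981)^2) = sqrt(73.0000) = 8.5440

8.5440


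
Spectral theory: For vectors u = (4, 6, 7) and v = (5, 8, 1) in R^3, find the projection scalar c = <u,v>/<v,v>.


Computing <u,v> = 4*5 + 6*8 + 7*1 = 75
Computing <v,v> = 5^2 + 8^2 + 1^2 = 90
Projection coefficient = 75/90 = 0.8333

0.8333


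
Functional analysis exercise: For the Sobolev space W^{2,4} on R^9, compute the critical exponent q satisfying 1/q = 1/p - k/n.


Using the Sobolev embedding formula: 1/q = 1/p - k/n
1/q = 1/4 - 2/9 = 1/36
q = 1/(1/36) = 36

36.0000


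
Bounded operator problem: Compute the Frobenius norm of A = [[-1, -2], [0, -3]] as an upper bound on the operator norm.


||A||_F^2 = sum a_ij^2
= (-1)^2 + (-2)^2 + 0^2 + (-3)^2
= 1 + 4 + 0 + 9 = 14
||A||_F = sqrt(14) = 3.7417

3.7417


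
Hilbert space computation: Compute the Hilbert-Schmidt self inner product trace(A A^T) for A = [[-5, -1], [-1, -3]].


trace(A * A^T) = sum of squares of all entries
= (-5)^2 + (-1)^2 + (-1)^2 + (-3)^2
= 25 + 1 + 1 + 9
= 36

36


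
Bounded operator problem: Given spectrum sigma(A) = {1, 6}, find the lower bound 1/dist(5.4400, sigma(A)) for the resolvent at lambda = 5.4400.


dist(5.4400, {1, 6}) = min(|5.4400 - 1|, |5.4400 - 6|)
= min(4.4400, 0.5600) = 0.5600
Resolvent bound = 1/0.5600 = 1.7857

1.7857


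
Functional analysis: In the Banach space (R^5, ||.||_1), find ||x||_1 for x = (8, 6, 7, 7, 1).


The l^1 norm equals the sum of absolute values of all components.
||x||_1 = 8 + 6 + 7 + 7 + 1
= 29

29.0000


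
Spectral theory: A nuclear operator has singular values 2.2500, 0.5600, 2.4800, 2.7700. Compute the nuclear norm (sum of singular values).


The nuclear norm is the sum of all singular values.
||T||_1 = 2.2500 + 0.5600 + 2.4800 + 2.7700
= 8.0600

8.0600


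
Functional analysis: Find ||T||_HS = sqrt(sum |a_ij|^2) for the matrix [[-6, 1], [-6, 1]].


The Hilbert-Schmidt norm is sqrt(sum of squares of all entries).
Sum of squares = (-6)^2 + 1^2 + (-6)^2 + 1^2
= 36 + 1 + 36 + 1 = 74
||T||_HS = sqrt(74) = 8.6023

8.6023


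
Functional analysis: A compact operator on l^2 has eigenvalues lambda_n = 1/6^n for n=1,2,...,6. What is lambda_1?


The eigenvalue formula gives lambda_1 = 1/6^1
= 1/6
= 0.1667

0.1667


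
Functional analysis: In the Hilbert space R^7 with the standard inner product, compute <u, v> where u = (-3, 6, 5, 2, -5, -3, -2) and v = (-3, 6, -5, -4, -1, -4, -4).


Computing the standard inner product <u, v> = sum u_i * v_i
= -3*-3 + 6*6 + 5*-5 + 2*-4 + -5*-1 + -3*-4 + -2*-4
= 9 + 36 + -25 + -8 + 5 + 12 + 8
= 37

37


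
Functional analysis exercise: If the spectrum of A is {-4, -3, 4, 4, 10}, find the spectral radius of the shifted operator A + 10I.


Spectrum of A + 10I = {6, 7, 14, 14, 20}
Spectral radius = max |lambda| over the shifted spectrum
= max(6, 7, 14, 14, 20) = 20

20


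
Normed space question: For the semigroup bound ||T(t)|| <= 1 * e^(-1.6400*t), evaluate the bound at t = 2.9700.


||T(2.9700)|| <= 1 * exp(-1.6400 * 2.9700)
= 1 * exp(-4.8708)
= 1 * 0.0077
= 0.0077

0.0077


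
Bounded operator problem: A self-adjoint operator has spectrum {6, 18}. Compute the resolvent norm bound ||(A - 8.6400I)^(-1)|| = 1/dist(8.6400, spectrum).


dist(8.6400, {6, 18}) = min(|8.6400 - 6|, |8.6400 - 18|)
= min(2.6400, 9.3600) = 2.6400
Resolvent bound = 1/2.6400 = 0.3788

0.3788


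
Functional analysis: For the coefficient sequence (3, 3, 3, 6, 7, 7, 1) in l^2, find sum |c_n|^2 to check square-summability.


sum |c_n|^2 = 3^2 + 3^2 + 3^2 + 6^2 + 7^2 + 7^2 + 1^2
= 9 + 9 + 9 + 36 + 49 + 49 + 1
= 162

162


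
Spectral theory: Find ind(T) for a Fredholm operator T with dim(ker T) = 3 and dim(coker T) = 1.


The Fredholm index is defined as ind(T) = dim(ker T) - dim(coker T)
= 3 - 1
= 2

2


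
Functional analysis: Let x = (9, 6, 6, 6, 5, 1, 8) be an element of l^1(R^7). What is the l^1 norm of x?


The l^1 norm equals the sum of absolute values of all components.
||x||_1 = 9 + 6 + 6 + 6 + 5 + 1 + 8
= 41

41.0000


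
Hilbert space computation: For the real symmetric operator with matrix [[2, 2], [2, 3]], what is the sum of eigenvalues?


For a self-adjoint (symmetric) matrix, the eigenvalues are real.
The sum of eigenvalues equals the trace of the matrix.
trace = 2 + 3 = 5

5


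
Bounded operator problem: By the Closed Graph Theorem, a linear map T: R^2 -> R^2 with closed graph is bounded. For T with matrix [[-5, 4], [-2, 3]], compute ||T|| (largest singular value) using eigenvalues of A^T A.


A^T A = [[29, -26], [-26, 25]]
trace(A^T A) = 54, det(A^T A) = 49
discriminant = 54^2 - 4*49 = 2720
Largest eigenvalue of A^T A = (trace + sqrt(disc))/2 = 53.0768
||T|| = sqrt(53.0768) = 7.2854

7.2854


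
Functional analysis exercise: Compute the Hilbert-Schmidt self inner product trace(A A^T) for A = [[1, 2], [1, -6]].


trace(A * A^T) = sum of squares of all entries
= 1^2 + 2^2 + 1^2 + (-6)^2
= 1 + 4 + 1 + 36
= 42

42


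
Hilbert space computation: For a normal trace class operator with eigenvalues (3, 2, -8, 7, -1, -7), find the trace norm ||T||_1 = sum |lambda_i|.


For a normal operator, singular values equal |eigenvalues|.
Trace norm = sum |lambda_i| = 3 + 2 + 8 + 7 + 1 + 7
= 28

28


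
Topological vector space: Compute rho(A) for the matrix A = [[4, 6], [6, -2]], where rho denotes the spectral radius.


For a 2x2 matrix, eigenvalues satisfy lambda^2 - (trace)*lambda + det = 0
trace = 4 + -2 = 2
det = 4*-2 - 6*6 = -44
discriminant = 2^2 - 4*(-44) = 180
spectral radius = max |eigenvalue| = 7.7082

7.7082


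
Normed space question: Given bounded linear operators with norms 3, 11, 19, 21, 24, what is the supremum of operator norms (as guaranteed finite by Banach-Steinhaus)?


By the Uniform Boundedness Principle, the supremum of norms is finite.
sup_k ||T_k|| = max(3, 11, 19, 21, 24) = 24

24


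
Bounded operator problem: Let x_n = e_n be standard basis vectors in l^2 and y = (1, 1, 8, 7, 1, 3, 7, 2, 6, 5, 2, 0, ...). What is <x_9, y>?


x_9 = e_9 is the standard basis vector with 1 in position 9.
<x_9, y> = y_9 = 6
As n -> infinity, <x_n, y> -> 0, confirming weak convergence of (x_n) to 0.

6


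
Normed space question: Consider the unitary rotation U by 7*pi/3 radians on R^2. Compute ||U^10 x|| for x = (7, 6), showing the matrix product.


U is a rotation by theta = 7*pi/3
U^10 = rotation by 10*theta = 70*pi/3 = 4*pi/3 (mod 2*pi)
cos(4*pi/3) = -0.5000, sin(4*pi/3) = -0.8660
U^10 x = (-0.5000 * 7 - -0.8660 * 6, -0.8660 * 7 + -0.5000 * 6)
= (1.6962, -9.0622)
||U^10 x|| = sqrt(1.6962^2 + (-9.0622)^2) = sqrt(85.0000) = 9.2195

9.2195


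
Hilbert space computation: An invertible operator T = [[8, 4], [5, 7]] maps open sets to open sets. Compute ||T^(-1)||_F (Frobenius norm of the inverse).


det(T) = 8*7 - 4*5 = 36
T^(-1) = (1/36) * [[7, -4], [-5, 8]] = [[0.1944, -0.1111], [-0.1389, 0.2222]]
||T^(-1)||_F^2 = 0.1944^2 + (-0.1111)^2 + (-0.1389)^2 + 0.2222^2 = 0.1188
||T^(-1)||_F = sqrt(0.1188) = 0.3447

0.3447


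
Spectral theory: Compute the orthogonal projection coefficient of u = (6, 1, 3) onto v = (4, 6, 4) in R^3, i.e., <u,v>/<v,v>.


Computing <u,v> = 6*4 + 1*6 + 3*4 = 42
Computing <v,v> = 4^2 + 6^2 + 4^2 = 68
Projection coefficient = 42/68 = 0.6176

0.6176


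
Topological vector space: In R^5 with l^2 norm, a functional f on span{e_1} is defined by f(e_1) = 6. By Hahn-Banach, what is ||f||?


The norm of f is given by ||f|| = sup_{||x||=1} |f(x)|.
On span{e_1}, ||e_1|| = 1, so ||f|| = |f(e_1)| / ||e_1||
= |6| / 1 = 6.0000

6.0000


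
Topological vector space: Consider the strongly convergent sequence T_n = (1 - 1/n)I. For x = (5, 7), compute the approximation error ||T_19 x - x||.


T_19 x - x = (1 - 1/19)x - x = -x/19
||x|| = sqrt(74) = 8.6023
||T_19 x - x|| = ||x||/19 = 8.6023/19 = 0.4528

0.4528


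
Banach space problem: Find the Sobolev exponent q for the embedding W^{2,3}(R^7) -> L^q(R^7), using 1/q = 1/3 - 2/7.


Using the Sobolev embedding formula: 1/q = 1/p - k/n
1/q = 1/3 - 2/7 = 1/21
q = 1/(1/21) = 21

21.0000


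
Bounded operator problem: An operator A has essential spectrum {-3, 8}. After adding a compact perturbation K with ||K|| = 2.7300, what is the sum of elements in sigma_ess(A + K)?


By Weyl's theorem, the essential spectrum is invariant under compact perturbations.
sigma_ess(A + K) = sigma_ess(A) = {-3, 8}
Sum = -3 + 8 = 5

5


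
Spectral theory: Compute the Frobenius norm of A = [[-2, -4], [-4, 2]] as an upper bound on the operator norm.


||A||_F^2 = sum a_ij^2
= (-2)^2 + (-4)^2 + (-4)^2 + 2^2
= 4 + 16 + 16 + 4 = 40
||A||_F = sqrt(40) = 6.3246

6.3246


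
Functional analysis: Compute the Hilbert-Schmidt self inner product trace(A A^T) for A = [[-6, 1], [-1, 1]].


trace(A * A^T) = sum of squares of all entries
= (-6)^2 + 1^2 + (-1)^2 + 1^2
= 36 + 1 + 1 + 1
= 39

39


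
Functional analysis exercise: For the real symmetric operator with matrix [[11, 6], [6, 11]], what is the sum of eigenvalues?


For a self-adjoint (symmetric) matrix, the eigenvalues are real.
The sum of eigenvalues equals the trace of the matrix.
trace = 11 + 11 = 22

22


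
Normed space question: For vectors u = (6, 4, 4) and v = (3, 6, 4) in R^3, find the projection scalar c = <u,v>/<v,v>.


Computing <u,v> = 6*3 + 4*6 + 4*4 = 58
Computing <v,v> = 3^2 + 6^2 + 4^2 = 61
Projection coefficient = 58/61 = 0.9508

0.9508


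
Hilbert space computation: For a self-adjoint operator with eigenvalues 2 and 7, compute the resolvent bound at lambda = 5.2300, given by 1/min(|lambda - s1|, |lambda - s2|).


dist(5.2300, {2, 7}) = min(|5.2300 - 2|, |5.2300 - 7|)
= min(3.2300, 1.7700) = 1.7700
Resolvent bound = 1/1.7700 = 0.5650

0.5650


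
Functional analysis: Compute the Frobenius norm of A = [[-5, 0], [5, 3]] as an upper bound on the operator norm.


||A||_F^2 = sum a_ij^2
= (-5)^2 + 0^2 + 5^2 + 3^2
= 25 + 0 + 25 + 9 = 59
||A||_F = sqrt(59) = 7.6811

7.6811


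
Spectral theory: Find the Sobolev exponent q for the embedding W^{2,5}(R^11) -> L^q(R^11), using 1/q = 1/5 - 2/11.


Using the Sobolev embedding formula: 1/q = 1/p - k/n
1/q = 1/5 - 2/11 = 1/55
q = 1/(1/55) = 55

55.0000


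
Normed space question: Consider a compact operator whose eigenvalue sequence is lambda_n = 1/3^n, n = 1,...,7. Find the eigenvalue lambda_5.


The eigenvalue formula gives lambda_5 = 1/3^5
= 1/243
= 0.0041

0.0041


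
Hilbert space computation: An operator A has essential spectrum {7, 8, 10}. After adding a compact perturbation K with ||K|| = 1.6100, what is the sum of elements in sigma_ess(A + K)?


By Weyl's theorem, the essential spectrum is invariant under compact perturbations.
sigma_ess(A + K) = sigma_ess(A) = {7, 8, 10}
Sum = 7 + 8 + 10 = 25

25


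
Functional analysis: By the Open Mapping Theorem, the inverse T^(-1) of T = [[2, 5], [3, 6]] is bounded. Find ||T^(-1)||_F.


det(T) = 2*6 - 5*3 = -3
T^(-1) = (1/-3) * [[6, -5], [-3, 2]] = [[-2.0000, 1.6667], [1.0000, -0.6667]]
||T^(-1)||_F^2 = (-2.0000)^2 + 1.6667^2 + 1.0000^2 + (-0.6667)^2 = 8.2222
||T^(-1)||_F = sqrt(8.2222) = 2.8674

2.8674


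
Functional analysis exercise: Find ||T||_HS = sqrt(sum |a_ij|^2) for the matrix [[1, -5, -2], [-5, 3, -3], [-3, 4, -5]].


The Hilbert-Schmidt norm is sqrt(sum of squares of all entries).
Sum of squares = 1^2 + (-5)^2 + (-2)^2 + (-5)^2 + 3^2 + (-3)^2 + (-3)^2 + 4^2 + (-5)^2
= 1 + 25 + 4 + 25 + 9 + 9 + 9 + 16 + 25 = 123
||T||_HS = sqrt(123) = 11.0905

11.0905


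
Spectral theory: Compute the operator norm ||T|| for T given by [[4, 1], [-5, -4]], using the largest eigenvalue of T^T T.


A^T A = [[41, 24], [24, 17]]
trace(A^T A) = 58, det(A^T A) = 121
discriminant = 58^2 - 4*121 = 2880
Largest eigenvalue of A^T A = (trace + sqrt(disc))/2 = 55.8328
||T|| = sqrt(55.8328) = 7.4721

7.4721


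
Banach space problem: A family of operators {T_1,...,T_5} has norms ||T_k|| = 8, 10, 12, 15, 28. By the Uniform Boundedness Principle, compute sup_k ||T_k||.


By the Uniform Boundedness Principle, the supremum of norms is finite.
sup_k ||T_k|| = max(8, 10, 12, 15, 28) = 28

28


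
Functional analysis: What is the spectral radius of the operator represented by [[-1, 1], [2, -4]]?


For a 2x2 matrix, eigenvalues satisfy lambda^2 - (trace)*lambda + det = 0
trace = -1 + -4 = -5
det = -1*-4 - 1*2 = 2
discriminant = (-5)^2 - 4*(2) = 17
spectral radius = max |eigenvalue| = 4.5616

4.5616


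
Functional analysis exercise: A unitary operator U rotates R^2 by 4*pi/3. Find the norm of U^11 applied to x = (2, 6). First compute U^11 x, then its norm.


U is a rotation by theta = 4*pi/3
U^11 = rotation by 11*theta = 44*pi/3 = 2*pi/3 (mod 2*pi)
cos(2*pi/3) = -0.5000, sin(2*pi/3) = 0.8660
U^11 x = (-0.5000 * 2 - 0.8660 * 6, 0.8660 * 2 + -0.5000 * 6)
= (-6.1962, -1.2679)
||U^11 x|| = sqrt((-6.1962)^2 + (-1.2679)^2) = sqrt(40.0000) = 6.3246

6.3246


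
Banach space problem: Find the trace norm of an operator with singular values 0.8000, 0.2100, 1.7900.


The nuclear norm is the sum of all singular values.
||T||_1 = 0.8000 + 0.2100 + 1.7900
= 2.8000

2.8000


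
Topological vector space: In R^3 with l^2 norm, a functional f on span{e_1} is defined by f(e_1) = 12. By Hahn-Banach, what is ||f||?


The norm of f is given by ||f|| = sup_{||x||=1} |f(x)|.
On span{e_1}, ||e_1|| = 1, so ||f|| = |f(e_1)| / ||e_1||
= |12| / 1 = 12.0000

12.0000


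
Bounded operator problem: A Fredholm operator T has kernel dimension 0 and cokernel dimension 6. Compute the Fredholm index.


The Fredholm index is defined as ind(T) = dim(ker T) - dim(coker T)
= 0 - 6
= -6

-6


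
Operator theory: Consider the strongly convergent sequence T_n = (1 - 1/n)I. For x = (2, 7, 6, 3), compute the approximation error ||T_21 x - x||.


T_21 x - x = (1 - 1/21)x - x = -x/21
||x|| = sqrt(98) = 9.8995
||T_21 x - x|| = ||x||/21 = 9.8995/21 = 0.4714

0.4714


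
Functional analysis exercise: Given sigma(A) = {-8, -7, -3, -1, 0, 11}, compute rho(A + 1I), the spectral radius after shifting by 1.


Spectrum of A + 1I = {-7, -6, -2, 0, 1, 12}
Spectral radius = max |lambda| over the shifted spectrum
= max(7, 6, 2, 0, 1, 12) = 12

12


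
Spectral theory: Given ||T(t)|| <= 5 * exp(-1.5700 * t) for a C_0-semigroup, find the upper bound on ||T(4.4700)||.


||T(4.4700)|| <= 5 * exp(-1.5700 * 4.4700)
= 5 * exp(-7.0179)
= 5 * 8.9570e-04
= 0.0045

0.0045


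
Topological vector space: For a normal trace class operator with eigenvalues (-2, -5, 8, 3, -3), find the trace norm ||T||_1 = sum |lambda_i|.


For a normal operator, singular values equal |eigenvalues|.
Trace norm = sum |lambda_i| = 2 + 5 + 8 + 3 + 3
= 21

21


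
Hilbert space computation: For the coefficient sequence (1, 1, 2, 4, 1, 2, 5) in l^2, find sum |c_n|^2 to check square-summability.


sum |c_n|^2 = 1^2 + 1^2 + 2^2 + 4^2 + 1^2 + 2^2 + 5^2
= 1 + 1 + 4 + 16 + 1 + 4 + 25
= 52

52


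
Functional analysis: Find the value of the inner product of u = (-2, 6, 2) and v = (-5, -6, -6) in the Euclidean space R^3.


Computing the standard inner product <u, v> = sum u_i * v_i
= -2*-5 + 6*-6 + 2*-6
= 10 + -36 + -12
= -38

-38


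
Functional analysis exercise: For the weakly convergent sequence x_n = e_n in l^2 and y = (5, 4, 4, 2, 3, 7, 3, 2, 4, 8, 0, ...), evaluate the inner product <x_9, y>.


x_9 = e_9 is the standard basis vector with 1 in position 9.
<x_9, y> = y_9 = 4
As n -> infinity, <x_n, y> -> 0, confirming weak convergence of (x_n) to 0.

4


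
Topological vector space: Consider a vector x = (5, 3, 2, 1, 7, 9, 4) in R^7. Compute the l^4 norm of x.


The l^4 norm = (sum |x_i|^4)^(1/4)
Sum of 4th powers = 625 + 81 + 16 + 1 + 2401 + 6561 + 256 = 9941
||x||_4 = (9941)^(1/4) = 9.9852

9.9852


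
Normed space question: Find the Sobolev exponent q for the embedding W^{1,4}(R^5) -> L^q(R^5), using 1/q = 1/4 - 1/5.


Using the Sobolev embedding formula: 1/q = 1/p - k/n
1/q = 1/4 - 1/5 = 1/20
q = 1/(1/20) = 20

20.0000


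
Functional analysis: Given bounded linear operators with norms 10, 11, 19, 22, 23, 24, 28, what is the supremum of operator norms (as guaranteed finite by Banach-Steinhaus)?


By the Uniform Boundedness Principle, the supremum of norms is finite.
sup_k ||T_k|| = max(10, 11, 19, 22, 23, 24, 28) = 28

28


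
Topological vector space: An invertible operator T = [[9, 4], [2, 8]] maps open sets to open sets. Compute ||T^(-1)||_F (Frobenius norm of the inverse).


det(T) = 9*8 - 4*2 = 64
T^(-1) = (1/64) * [[8, -4], [-2, 9]] = [[0.1250, -0.0625], [-0.0312, 0.1406]]
||T^(-1)||_F^2 = 0.1250^2 + (-0.0625)^2 + (-0.0312)^2 + 0.1406^2 = 0.0403
||T^(-1)||_F = sqrt(0.0403) = 0.2007

0.2007


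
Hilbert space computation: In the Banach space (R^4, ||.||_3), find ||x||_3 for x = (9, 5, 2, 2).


The l^3 norm = (sum |x_i|^3)^(1/3)
Sum of 3th powers = 729 + 125 + 8 + 8 = 870
||x||_3 = (870)^(1/3) = 9.5464

9.5464


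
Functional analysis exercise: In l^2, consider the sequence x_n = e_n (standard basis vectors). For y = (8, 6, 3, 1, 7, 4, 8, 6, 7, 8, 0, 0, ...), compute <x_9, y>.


x_9 = e_9 is the standard basis vector with 1 in position 9.
<x_9, y> = y_9 = 7
As n -> infinity, <x_n, y> -> 0, confirming weak convergence of (x_n) to 0.

7


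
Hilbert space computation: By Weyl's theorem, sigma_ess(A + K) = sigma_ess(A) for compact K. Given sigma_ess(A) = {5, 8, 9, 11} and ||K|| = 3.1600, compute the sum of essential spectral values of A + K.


By Weyl's theorem, the essential spectrum is invariant under compact perturbations.
sigma_ess(A + K) = sigma_ess(A) = {5, 8, 9, 11}
Sum = 5 + 8 + 9 + 11 = 33

33


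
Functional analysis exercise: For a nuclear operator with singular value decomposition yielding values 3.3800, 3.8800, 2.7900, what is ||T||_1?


The nuclear norm is the sum of all singular values.
||T||_1 = 3.3800 + 3.8800 + 2.7900
= 10.0500

10.0500


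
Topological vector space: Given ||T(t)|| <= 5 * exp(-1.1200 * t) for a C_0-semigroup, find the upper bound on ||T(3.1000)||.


||T(3.1000)|| <= 5 * exp(-1.1200 * 3.1000)
= 5 * exp(-3.4720)
= 5 * 0.0311
= 0.1553

0.1553


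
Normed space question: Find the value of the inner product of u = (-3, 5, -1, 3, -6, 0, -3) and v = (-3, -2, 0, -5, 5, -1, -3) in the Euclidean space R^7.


Computing the standard inner product <u, v> = sum u_i * v_i
= -3*-3 + 5*-2 + -1*0 + 3*-5 + -6*5 + 0*-1 + -3*-3
= 9 + -10 + 0 + -15 + -30 + 0 + 9
= -37

-37


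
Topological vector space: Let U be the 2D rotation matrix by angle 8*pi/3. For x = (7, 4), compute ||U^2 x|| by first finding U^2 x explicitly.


U is a rotation by theta = 8*pi/3
U^2 = rotation by 2*theta = 16*pi/3 = 4*pi/3 (mod 2*pi)
cos(4*pi/3) = -0.5000, sin(4*pi/3) = -0.8660
U^2 x = (-0.5000 * 7 - -0.8660 * 4, -0.8660 * 7 + -0.5000 * 4)
= (-0.0359, -8.0622)
||U^2 x|| = sqrt((-0.0359)^2 + (-8.0622)^2) = sqrt(65.0000) = 8.0623

8.0623


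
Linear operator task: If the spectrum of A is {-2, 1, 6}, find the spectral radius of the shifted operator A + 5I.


Spectrum of A + 5I = {3, 6, 11}
Spectral radius = max |lambda| over the shifted spectrum
= max(3, 6, 11) = 11

11


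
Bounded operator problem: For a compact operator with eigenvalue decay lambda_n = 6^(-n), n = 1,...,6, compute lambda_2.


The eigenvalue formula gives lambda_2 = 1/6^2
= 1/36
= 0.0278

0.0278


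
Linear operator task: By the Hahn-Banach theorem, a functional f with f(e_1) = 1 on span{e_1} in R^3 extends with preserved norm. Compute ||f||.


The norm of f is given by ||f|| = sup_{||x||=1} |f(x)|.
On span{e_1}, ||e_1|| = 1, so ||f|| = |f(e_1)| / ||e_1||
= |1| / 1 = 1.0000

1.0000


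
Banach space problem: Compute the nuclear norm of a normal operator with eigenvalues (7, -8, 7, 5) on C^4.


For a normal operator, singular values equal |eigenvalues|.
Trace norm = sum |lambda_i| = 7 + 8 + 7 + 5
= 27

27


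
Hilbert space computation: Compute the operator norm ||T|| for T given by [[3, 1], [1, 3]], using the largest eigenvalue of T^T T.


A^T A = [[10, 6], [6, 10]]
trace(A^T A) = 20, det(A^T A) = 64
discriminant = 20^2 - 4*64 = 144
Largest eigenvalue of A^T A = (trace + sqrt(disc))/2 = 16.0000
||T|| = sqrt(16.0000) = 4.0000

4.0000


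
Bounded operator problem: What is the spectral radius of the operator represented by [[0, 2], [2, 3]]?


For a 2x2 matrix, eigenvalues satisfy lambda^2 - (trace)*lambda + det = 0
trace = 0 + 3 = 3
det = 0*3 - 2*2 = -4
discriminant = 3^2 - 4*(-4) = 25
spectral radius = max |eigenvalue| = 4.0000

4.0000


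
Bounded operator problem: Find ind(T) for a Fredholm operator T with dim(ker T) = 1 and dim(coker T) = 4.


The Fredholm index is defined as ind(T) = dim(ker T) - dim(coker T)
= 1 - 4
= -3

-3


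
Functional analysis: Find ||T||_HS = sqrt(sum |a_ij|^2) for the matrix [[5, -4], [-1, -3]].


The Hilbert-Schmidt norm is sqrt(sum of squares of all entries).
Sum of squares = 5^2 + (-4)^2 + (-1)^2 + (-3)^2
= 25 + 16 + 1 + 9 = 51
||T||_HS = sqrt(51) = 7.1414

7.1414


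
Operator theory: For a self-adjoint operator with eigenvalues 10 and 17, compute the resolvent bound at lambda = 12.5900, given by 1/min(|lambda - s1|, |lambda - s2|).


dist(12.5900, {10, 17}) = min(|12.5900 - 10|, |12.5900 - 17|)
= min(2.5900, 4.4100) = 2.5900
Resolvent bound = 1/2.5900 = 0.3861

0.3861


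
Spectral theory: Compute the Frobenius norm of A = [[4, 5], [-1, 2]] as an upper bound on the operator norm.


||A||_F^2 = sum a_ij^2
= 4^2 + 5^2 + (-1)^2 + 2^2
= 16 + 25 + 1 + 4 = 46
||A||_F = sqrt(46) = 6.7823

6.7823


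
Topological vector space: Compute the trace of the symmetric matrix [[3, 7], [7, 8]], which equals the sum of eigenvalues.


For a self-adjoint (symmetric) matrix, the eigenvalues are real.
The sum of eigenvalues equals the trace of the matrix.
trace = 3 + 8 = 11

11


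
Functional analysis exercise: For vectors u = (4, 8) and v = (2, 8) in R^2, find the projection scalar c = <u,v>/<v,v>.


Computing <u,v> = 4*2 + 8*8 = 72
Computing <v,v> = 2^2 + 8^2 = 68
Projection coefficient = 72/68 = 1.0588

1.0588


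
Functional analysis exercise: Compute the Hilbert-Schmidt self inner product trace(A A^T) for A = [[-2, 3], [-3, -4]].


trace(A * A^T) = sum of squares of all entries
= (-2)^2 + 3^2 + (-3)^2 + (-4)^2
= 4 + 9 + 9 + 16
= 38

38


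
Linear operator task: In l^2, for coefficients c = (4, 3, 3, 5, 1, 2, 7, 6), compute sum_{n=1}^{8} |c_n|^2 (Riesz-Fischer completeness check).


sum |c_n|^2 = 4^2 + 3^2 + 3^2 + 5^2 + 1^2 + 2^2 + 7^2 + 6^2
= 16 + 9 + 9 + 25 + 1 + 4 + 49 + 36
= 149

149


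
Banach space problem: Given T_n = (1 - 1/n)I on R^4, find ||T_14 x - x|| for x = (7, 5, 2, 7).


T_14 x - x = (1 - 1/14)x - x = -x/14
||x|| = sqrt(127) = 11.2694
||T_14 x - x|| = ||x||/14 = 11.2694/14 = 0.8050

0.8050


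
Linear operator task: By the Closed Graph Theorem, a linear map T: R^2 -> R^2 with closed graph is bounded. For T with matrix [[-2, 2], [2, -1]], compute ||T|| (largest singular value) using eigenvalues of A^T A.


A^T A = [[8, -6], [-6, 5]]
trace(A^T A) = 13, det(A^T A) = 4
discriminant = 13^2 - 4*4 = 153
Largest eigenvalue of A^T A = (trace + sqrt(disc))/2 = 12.6847
||T|| = sqrt(12.6847) = 3.5616

3.5616


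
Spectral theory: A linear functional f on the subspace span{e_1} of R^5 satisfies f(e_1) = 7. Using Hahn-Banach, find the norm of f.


The norm of f is given by ||f|| = sup_{||x||=1} |f(x)|.
On span{e_1}, ||e_1|| = 1, so ||f|| = |f(e_1)| / ||e_1||
= |7| / 1 = 7.0000

7.0000


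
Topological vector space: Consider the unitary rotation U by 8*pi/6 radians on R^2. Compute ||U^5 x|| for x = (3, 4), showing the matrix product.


U is a rotation by theta = 8*pi/6
U^5 = rotation by 5*theta = 40*pi/6 = 4*pi/6 (mod 2*pi)
cos(4*pi/6) = -0.5000, sin(4*pi/6) = 0.8660
U^5 x = (-0.5000 * 3 - 0.8660 * 4, 0.8660 * 3 + -0.5000 * 4)
= (-4.9641, 0.5981)
||U^5 x|| = sqrt((-4.9641)^2 + 0.5981^2) = sqrt(25.0000) = 5.0000

5.0000


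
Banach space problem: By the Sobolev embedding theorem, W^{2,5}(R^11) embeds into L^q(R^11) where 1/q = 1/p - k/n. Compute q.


Using the Sobolev embedding formula: 1/q = 1/p - k/n
1/q = 1/5 - 2/11 = 1/55
q = 1/(1/55) = 55

55.0000


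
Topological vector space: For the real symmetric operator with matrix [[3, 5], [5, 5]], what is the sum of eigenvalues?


For a self-adjoint (symmetric) matrix, the eigenvalues are real.
The sum of eigenvalues equals the trace of the matrix.
trace = 3 + 5 = 8

8


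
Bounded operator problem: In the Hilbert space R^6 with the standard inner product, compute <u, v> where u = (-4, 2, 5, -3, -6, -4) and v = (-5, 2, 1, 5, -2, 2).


Computing the standard inner product <u, v> = sum u_i * v_i
= -4*-5 + 2*2 + 5*1 + -3*5 + -6*-2 + -4*2
= 20 + 4 + 5 + -15 + 12 + -8
= 18

18


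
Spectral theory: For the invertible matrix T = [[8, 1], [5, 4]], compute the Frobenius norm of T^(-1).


det(T) = 8*4 - 1*5 = 27
T^(-1) = (1/27) * [[4, -1], [-5, 8]] = [[0.1481, -0.0370], [-0.1852, 0.2963]]
||T^(-1)||_F^2 = 0.1481^2 + (-0.0370)^2 + (-0.1852)^2 + 0.2963^2 = 0.1454
||T^(-1)||_F = sqrt(0.1454) = 0.3813

0.3813


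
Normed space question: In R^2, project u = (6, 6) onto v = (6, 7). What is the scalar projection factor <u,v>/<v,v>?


Computing <u,v> = 6*6 + 6*7 = 78
Computing <v,v> = 6^2 + 7^2 = 85
Projection coefficient = 78/85 = 0.9176

0.9176


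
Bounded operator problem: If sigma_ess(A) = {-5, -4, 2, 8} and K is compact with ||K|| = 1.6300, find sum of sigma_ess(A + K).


By Weyl's theorem, the essential spectrum is invariant under compact perturbations.
sigma_ess(A + K) = sigma_ess(A) = {-5, -4, 2, 8}
Sum = -5 + -4 + 2 + 8 = 1

1


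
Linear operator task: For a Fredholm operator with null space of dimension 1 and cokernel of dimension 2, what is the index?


The Fredholm index is defined as ind(T) = dim(ker T) - dim(coker T)
= 1 - 2
= -1

-1


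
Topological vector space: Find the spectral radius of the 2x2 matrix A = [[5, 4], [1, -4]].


For a 2x2 matrix, eigenvalues satisfy lambda^2 - (trace)*lambda + det = 0
trace = 5 + -4 = 1
det = 5*-4 - 4*1 = -24
discriminant = 1^2 - 4*(-24) = 97
spectral radius = max |eigenvalue| = 5.4244

5.4244


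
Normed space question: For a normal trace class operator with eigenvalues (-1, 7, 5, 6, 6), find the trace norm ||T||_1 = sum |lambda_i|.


For a normal operator, singular values equal |eigenvalues|.
Trace norm = sum |lambda_i| = 1 + 7 + 5 + 6 + 6
= 25

25


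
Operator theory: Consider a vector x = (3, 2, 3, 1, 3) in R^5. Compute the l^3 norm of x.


The l^3 norm = (sum |x_i|^3)^(1/3)
Sum of 3th powers = 27 + 8 + 27 + 1 + 27 = 90
||x||_3 = (90)^(1/3) = 4.4814

4.4814


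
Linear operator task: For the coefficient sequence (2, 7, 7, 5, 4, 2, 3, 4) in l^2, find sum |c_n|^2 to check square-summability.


sum |c_n|^2 = 2^2 + 7^2 + 7^2 + 5^2 + 4^2 + 2^2 + 3^2 + 4^2
= 4 + 49 + 49 + 25 + 16 + 4 + 9 + 16
= 172

172


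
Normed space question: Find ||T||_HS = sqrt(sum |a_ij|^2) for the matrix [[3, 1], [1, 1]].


The Hilbert-Schmidt norm is sqrt(sum of squares of all entries).
Sum of squares = 3^2 + 1^2 + 1^2 + 1^2
= 9 + 1 + 1 + 1 = 12
||T||_HS = sqrt(12) = 3.4641

3.4641


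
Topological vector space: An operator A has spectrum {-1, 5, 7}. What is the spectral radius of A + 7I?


Spectrum of A + 7I = {6, 12, 14}
Spectral radius = max |lambda| over the shifted spectrum
= max(6, 12, 14) = 14

14


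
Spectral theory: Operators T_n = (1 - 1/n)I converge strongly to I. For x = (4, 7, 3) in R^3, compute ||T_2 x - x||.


T_2 x - x = (1 - 1/2)x - x = -x/2
||x|| = sqrt(74) = 8.6023
||T_2 x - x|| = ||x||/2 = 8.6023/2 = 4.3012

4.3012


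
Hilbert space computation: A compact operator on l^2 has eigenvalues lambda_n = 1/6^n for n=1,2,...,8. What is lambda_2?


The eigenvalue formula gives lambda_2 = 1/6^2
= 1/36
= 0.0278

0.0278


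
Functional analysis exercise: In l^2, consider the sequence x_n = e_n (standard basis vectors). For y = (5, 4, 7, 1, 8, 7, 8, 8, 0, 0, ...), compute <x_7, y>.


x_7 = e_7 is the standard basis vector with 1 in position 7.
<x_7, y> = y_7 = 8
As n -> infinity, <x_n, y> -> 0, confirming weak convergence of (x_n) to 0.

8


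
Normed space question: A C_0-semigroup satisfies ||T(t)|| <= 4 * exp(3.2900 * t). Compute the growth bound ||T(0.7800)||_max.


||T(0.7800)|| <= 4 * exp(3.2900 * 0.7800)
= 4 * exp(2.5662)
= 4 * 13.0163
= 52.0651

52.0651


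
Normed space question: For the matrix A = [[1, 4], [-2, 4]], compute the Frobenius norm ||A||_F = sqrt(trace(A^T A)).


||A||_F^2 = sum a_ij^2
= 1^2 + 4^2 + (-2)^2 + 4^2
= 1 + 16 + 4 + 16 = 37
||A||_F = sqrt(37) = 6.0828

6.0828


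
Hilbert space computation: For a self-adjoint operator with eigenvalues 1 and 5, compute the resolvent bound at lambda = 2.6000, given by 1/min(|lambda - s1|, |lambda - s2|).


dist(2.6000, {1, 5}) = min(|2.6000 - 1|, |2.6000 - 5|)
= min(1.6000, 2.4000) = 1.6000
Resolvent bound = 1/1.6000 = 0.6250

0.6250


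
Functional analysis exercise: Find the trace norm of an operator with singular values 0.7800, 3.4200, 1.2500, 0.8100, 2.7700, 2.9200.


The nuclear norm is the sum of all singular values.
||T||_1 = 0.7800 + 3.4200 + 1.2500 + 0.8100 + 2.7700 + 2.9200
= 11.9500

11.9500


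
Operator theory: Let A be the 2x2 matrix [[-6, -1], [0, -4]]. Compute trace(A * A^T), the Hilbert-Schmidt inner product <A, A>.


trace(A * A^T) = sum of squares of all entries
= (-6)^2 + (-1)^2 + 0^2 + (-4)^2
= 36 + 1 + 0 + 16
= 53

53


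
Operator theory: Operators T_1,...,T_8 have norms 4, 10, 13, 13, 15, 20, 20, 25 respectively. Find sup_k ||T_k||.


By the Uniform Boundedness Principle, the supremum of norms is finite.
sup_k ||T_k|| = max(4, 10, 13, 13, 15, 20, 20, 25) = 25

25


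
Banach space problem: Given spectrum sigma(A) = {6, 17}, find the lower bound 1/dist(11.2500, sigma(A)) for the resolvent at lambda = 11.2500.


dist(11.2500, {6, 17}) = min(|11.2500 - 6|, |11.2500 - 17|)
= min(5.2500, 5.7500) = 5.2500
Resolvent bound = 1/5.2500 = 0.1905

0.1905


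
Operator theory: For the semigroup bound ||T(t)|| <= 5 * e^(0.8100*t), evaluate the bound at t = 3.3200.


||T(3.3200)|| <= 5 * exp(0.8100 * 3.3200)
= 5 * exp(2.6892)
= 5 * 14.7199
= 73.5995

73.5995


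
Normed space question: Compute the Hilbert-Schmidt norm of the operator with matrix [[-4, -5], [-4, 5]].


The Hilbert-Schmidt norm is sqrt(sum of squares of all entries).
Sum of squares = (-4)^2 + (-5)^2 + (-4)^2 + 5^2
= 16 + 25 + 16 + 25 = 82
||T||_HS = sqrt(82) = 9.0554

9.0554


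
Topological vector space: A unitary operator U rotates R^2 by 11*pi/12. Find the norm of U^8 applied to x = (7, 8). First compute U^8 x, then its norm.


U is a rotation by theta = 11*pi/12
U^8 = rotation by 8*theta = 88*pi/12 = 16*pi/12 (mod 2*pi)
cos(16*pi/12) = -0.5000, sin(16*pi/12) = -0.8660
U^8 x = (-0.5000 * 7 - -0.8660 * 8, -0.8660 * 7 + -0.5000 * 8)
= (3.4282, -10.0622)
||U^8 x|| = sqrt(3.4282^2 + (-10.0622)^2) = sqrt(113.0000) = 10.6301

10.6301


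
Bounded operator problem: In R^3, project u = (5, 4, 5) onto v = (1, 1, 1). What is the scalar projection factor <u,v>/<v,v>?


Computing <u,v> = 5*1 + 4*1 + 5*1 = 14
Computing <v,v> = 1^2 + 1^2 + 1^2 = 3
Projection coefficient = 14/3 = 4.6667

4.6667


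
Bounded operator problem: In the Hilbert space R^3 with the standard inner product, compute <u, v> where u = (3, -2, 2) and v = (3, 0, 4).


Computing the standard inner product <u, v> = sum u_i * v_i
= 3*3 + -2*0 + 2*4
= 9 + 0 + 8
= 17

17
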